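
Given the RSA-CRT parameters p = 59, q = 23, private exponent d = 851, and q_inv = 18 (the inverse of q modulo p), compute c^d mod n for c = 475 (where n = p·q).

d_p = d mod (p−1) = 851 mod 58 = 39; d_q = d mod (q−1) = 15.
m₁ = c^(d_p) mod p: c ≡ 3 (mod 59), and 3^39 mod 59 = 49.
m₂ = c^(d_q) mod q: c ≡ 15 (mod 23), and 15^15 mod 23 = 21.
h = q_inv·(m₁ − m₂) mod p = 18·(49 − 21) mod 59 = 32.
m = m₂ + h·q = 21 + 32·23 = 757.

757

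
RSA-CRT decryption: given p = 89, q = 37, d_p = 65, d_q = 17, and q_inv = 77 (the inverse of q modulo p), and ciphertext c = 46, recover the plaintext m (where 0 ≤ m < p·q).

1698

m₁ = c^(d_p) mod p: c ≡ 46 (mod 89), and 46^65 mod 89 = 7.
m₂ = c^(d_q) mod q: c ≡ 9 (mod 37), and 9^17 mod 37 = 33.
h = q_inv·(m₁ − m₂) mod p = 77·(7 − 33) mod 89 = 45.
m = m₂ + h·q = 33 + 45·37 = 1698.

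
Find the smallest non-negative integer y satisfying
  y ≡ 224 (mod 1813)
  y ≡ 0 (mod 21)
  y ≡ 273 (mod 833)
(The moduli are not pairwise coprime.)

Combine the congruences pairwise.
gcd(1813, 21) = 7 and 7 | (0 − 224), so the pair is consistent; merging gives y ≡ 2037 (mod 5439), where 5439 = lcm(1813, 21).
gcd(5439, 833) = 49 and 49 | (273 − 2037), so the pair is consistent; merging gives y ≡ 72744 (mod 92463), where 92463 = lcm(5439, 833).
The solution is unique modulo lcm(1813, 21, 833) = 92463.

72744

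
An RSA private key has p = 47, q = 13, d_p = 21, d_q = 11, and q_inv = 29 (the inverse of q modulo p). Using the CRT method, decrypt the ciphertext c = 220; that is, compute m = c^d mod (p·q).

m₁ = c^(d_p) mod p: c ≡ 32 (mod 47), and 32^21 mod 47 = 14.
m₂ = c^(d_q) mod q: c ≡ 12 (mod 13), and 12^11 mod 13 = 12.
h = q_inv·(m₁ − m₂) mod p = 29·(14 − 12) mod 47 = 11.
m = m₂ + h·q = 12 + 11·13 = 155.

155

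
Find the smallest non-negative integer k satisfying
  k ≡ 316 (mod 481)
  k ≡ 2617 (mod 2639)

58036

gcd(481, 2639) = 13 and 13 | (2617 − 316), so the pair is consistent; merging gives k ≡ 58036 (mod 97643), where 97643 = lcm(481, 2639).
The solution is unique modulo lcm(481, 2639) = 97643.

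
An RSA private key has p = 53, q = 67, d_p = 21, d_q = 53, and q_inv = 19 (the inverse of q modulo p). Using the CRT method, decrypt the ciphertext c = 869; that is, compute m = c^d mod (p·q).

3443

m₁ = c^(d_p) mod p: c ≡ 21 (mod 53), and 21^21 mod 53 = 51.
m₂ = c^(d_q) mod q: c ≡ 65 (mod 67), and 65^53 mod 67 = 26.
h = q_inv·(m₁ − m₂) mod p = 19·(51 − 26) mod 53 = 51.
m = m₂ + h·q = 26 + 51·67 = 3443.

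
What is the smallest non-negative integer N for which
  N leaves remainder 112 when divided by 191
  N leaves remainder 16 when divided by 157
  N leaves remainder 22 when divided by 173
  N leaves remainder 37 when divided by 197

Combine the congruences pairwise.
From N ≡ 112 (mod 191) write N = 112 + 191t. Substituting into N ≡ 16 (mod 157) gives 191t ≡ 61 (mod 157), and since 34⁻¹ ≡ 97 (mod 157), t ≡ 108. Hence N ≡ 112 + 191·108 = 20740 (mod 29987).
From N ≡ 20740 (mod 29987) write N = 20740 + 29987t. Substituting into N ≡ 22 (mod 173) gives 29987t ≡ 42 (mod 173), and since 58⁻¹ ≡ 3 (mod 173), t ≡ 126. Hence N ≡ 20740 + 29987·126 = 3799102 (mod 5187751).
From N ≡ 3799102 (mod 5187751) write N = 3799102 + 5187751t. Substituting into N ≡ 37 (mod 197) gives 5187751t ≡ 80 (mod 197), and since 150⁻¹ ≡ 88 (mod 197), t ≡ 145. Hence N ≡ 3799102 + 5187751·145 = 756022997 (mod 1021986947).

756022997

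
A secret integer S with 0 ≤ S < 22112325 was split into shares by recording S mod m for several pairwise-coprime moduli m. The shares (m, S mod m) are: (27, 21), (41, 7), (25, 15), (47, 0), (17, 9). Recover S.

11768565

From S ≡ 21 (mod 27) write S = 21 + 27t. Substituting into S ≡ 7 (mod 41) gives 27t ≡ 27 (mod 41), and since 27⁻¹ ≡ 38 (mod 41), t ≡ 1. Hence S ≡ 21 + 27·1 = 48 (mod 1107).
From S ≡ 48 (mod 1107) write S = 48 + 1107t. Substituting into S ≡ 15 (mod 25) gives 1107t ≡ 17 (mod 25), and since 7⁻¹ ≡ 18 (mod 25), t ≡ 6. Hence S ≡ 48 + 1107·6 = 6690 (mod 27675).
From S ≡ 6690 (mod 27675) write S = 6690 + 27675t. Substituting into S ≡ 0 (mod 47) gives 27675t ≡ 31 (mod 47), and since 39⁻¹ ≡ 41 (mod 47), t ≡ 2. Hence S ≡ 6690 + 27675·2 = 62040 (mod 1300725).
From S ≡ 62040 (mod 1300725) write S = 62040 + 1300725t. Substituting into S ≡ 9 (mod 17) gives 1300725t ≡ 2 (mod 17), and since 4⁻¹ ≡ 13 (mod 17), t ≡ 9. Hence S ≡ 62040 + 1300725·9 = 11768565 (mod 22112325).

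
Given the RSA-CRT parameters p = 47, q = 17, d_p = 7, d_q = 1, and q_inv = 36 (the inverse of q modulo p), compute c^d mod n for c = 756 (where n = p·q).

m₁ = c^(d_p) mod p: c ≡ 4 (mod 47), and 4^7 mod 47 = 28.
m₂ = c^(d_q) mod q: c ≡ 8 (mod 17), and 8^1 mod 17 = 8.
h = q_inv·(m₁ − m₂) mod p = 36·(28 − 8) mod 47 = 15.
m = m₂ + h·q = 8 + 15·17 = 263.

263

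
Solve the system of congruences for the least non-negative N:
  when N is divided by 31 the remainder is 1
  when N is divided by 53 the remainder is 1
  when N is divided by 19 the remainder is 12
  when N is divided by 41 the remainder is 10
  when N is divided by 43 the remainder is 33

7549586

Combine the congruences pairwise.
From N ≡ 1 (mod 31) write N = 1 + 31t. Substituting into N ≡ 1 (mod 53) gives 31t ≡ 0 (mod 53), and since 31⁻¹ ≡ 12 (mod 53), t ≡ 0. Hence N ≡ 1 + 31·0 = 1 (mod 1643).
From N ≡ 1 (mod 1643) write N = 1 + 1643t. Substituting into N ≡ 12 (mod 19) gives 1643t ≡ 11 (mod 19), and since 9⁻¹ ≡ 17 (mod 19), t ≡ 16. Hence N ≡ 1 + 1643·16 = 26289 (mod 31217).
From N ≡ 26289 (mod 31217) write N = 26289 + 31217t. Substituting into N ≡ 10 (mod 41) gives 31217t ≡ 2 (mod 41), and since 16⁻¹ ≡ 18 (mod 41), t ≡ 36. Hence N ≡ 26289 + 31217·36 = 1150101 (mod 1279897).
From N ≡ 1150101 (mod 1279897) write N = 1150101 + 1279897t. Substituting into N ≡ 33 (mod 43) gives 1279897t ≡ 10 (mod 43), and since 2⁻¹ ≡ 22 (mod 43), t ≡ 5. Hence N ≡ 1150101 + 1279897·5 = 7549586 (mod 55035571).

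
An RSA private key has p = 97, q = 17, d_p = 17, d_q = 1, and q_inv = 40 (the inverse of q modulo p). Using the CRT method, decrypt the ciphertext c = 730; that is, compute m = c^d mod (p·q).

m₁ = c^(d_p) mod p: c ≡ 51 (mod 97), and 51^17 mod 97 = 46.
m₂ = c^(d_q) mod q: c ≡ 16 (mod 17), and 16^1 mod 17 = 16.
h = q_inv·(m₁ − m₂) mod p = 40·(46 − 16) mod 97 = 36.
m = m₂ + h·q = 16 + 36·17 = 628.

628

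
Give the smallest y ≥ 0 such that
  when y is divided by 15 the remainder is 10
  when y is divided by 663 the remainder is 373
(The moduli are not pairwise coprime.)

gcd(15, 663) = 3 and 3 | (373 − 10), so the pair is consistent; merging gives y ≡ 3025 (mod 3315), where 3315 = lcm(15, 663).
The solution is unique modulo lcm(15, 663) = 3315.

3025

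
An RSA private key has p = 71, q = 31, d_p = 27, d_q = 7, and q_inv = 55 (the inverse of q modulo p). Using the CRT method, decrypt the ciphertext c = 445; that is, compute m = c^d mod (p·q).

m₁ = c^(d_p) mod p: c ≡ 19 (mod 71), and 19^27 mod 71 = 4.
m₂ = c^(d_q) mod q: c ≡ 11 (mod 31), and 11^7 mod 31 = 13.
h = q_inv·(m₁ − m₂) mod p = 55·(4 − 13) mod 71 = 2.
m = m₂ + h·q = 13 + 2·31 = 75.

75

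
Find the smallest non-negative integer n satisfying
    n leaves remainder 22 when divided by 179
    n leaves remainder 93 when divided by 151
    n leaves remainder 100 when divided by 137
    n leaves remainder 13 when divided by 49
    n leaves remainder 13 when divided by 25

From n ≡ 22 (mod 179) write n = 22 + 179t. Substituting into n ≡ 93 (mod 151) gives 179t ≡ 71 (mod 151), and since 28⁻¹ ≡ 27 (mod 151), t ≡ 105. Hence n ≡ 22 + 179·105 = 18817 (mod 27029).
From n ≡ 18817 (mod 27029) write n = 18817 + 27029t. Substituting into n ≡ 100 (mod 137) gives 27029t ≡ 52 (mod 137), and since 40⁻¹ ≡ 24 (mod 137), t ≡ 15. Hence n ≡ 18817 + 27029·15 = 424252 (mod 3702973).
From n ≡ 424252 (mod 3702973) write n = 424252 + 3702973t. Substituting into n ≡ 13 (mod 49) gives 3702973t ≡ 3 (mod 49), and since 43⁻¹ ≡ 8 (mod 49), t ≡ 24. Hence n ≡ 424252 + 3702973·24 = 89295604 (mod 181445677).
From n ≡ 89295604 (mod 181445677) write n = 89295604 + 181445677t. Substituting into n ≡ 13 (mod 25) gives 181445677t ≡ 9 (mod 25), and since 2⁻¹ ≡ 13 (mod 25), t ≡ 17. Hence n ≡ 89295604 + 181445677·17 = 3173872113 (mod 4536141925).

3173872113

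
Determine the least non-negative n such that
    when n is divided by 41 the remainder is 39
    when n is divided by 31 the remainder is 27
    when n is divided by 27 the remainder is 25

15496

The moduli are pairwise coprime; M = 41·31·27 = 34317.
M/41 = 837; 837 ≡ 17 (mod 41); 17·29 ≡ 1, so inverse 29.
M/31 = 1107; 1107 ≡ 22 (mod 31); 22·24 ≡ 1, so inverse 24.
M/27 = 1271; 1271 ≡ 2 (mod 27); 2·14 ≡ 1, so inverse 14.
n ≡ 39·837·29 + 27·1107·24 + 25·1271·14 = 2108833.
2108833 mod 34317 = 15496.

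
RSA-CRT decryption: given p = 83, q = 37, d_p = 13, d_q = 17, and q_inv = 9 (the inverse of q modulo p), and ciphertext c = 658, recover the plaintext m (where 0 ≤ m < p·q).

1309

m₁ = c^(d_p) mod p: c ≡ 77 (mod 83), and 77^13 mod 83 = 64.
m₂ = c^(d_q) mod q: c ≡ 29 (mod 37), and 29^17 mod 37 = 14.
h = q_inv·(m₁ − m₂) mod p = 9·(64 − 14) mod 83 = 35.
m = m₂ + h·q = 14 + 35·37 = 1309.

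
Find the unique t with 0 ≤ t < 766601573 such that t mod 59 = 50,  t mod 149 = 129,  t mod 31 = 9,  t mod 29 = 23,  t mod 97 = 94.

From t ≡ 50 (mod 59) write t = 50 + 59s. Substituting into t ≡ 129 (mod 149) gives 59s ≡ 79 (mod 149), and since 59⁻¹ ≡ 48 (mod 149), s ≡ 67. Hence t ≡ 50 + 59·67 = 4003 (mod 8791).
From t ≡ 4003 (mod 8791) write t = 4003 + 8791s. Substituting into t ≡ 9 (mod 31) gives 8791s ≡ 5 (mod 31), and since 18⁻¹ ≡ 19 (mod 31), s ≡ 2. Hence t ≡ 4003 + 8791·2 = 21585 (mod 272521).
From t ≡ 21585 (mod 272521) write t = 21585 + 272521s. Substituting into t ≡ 23 (mod 29) gives 272521s ≡ 14 (mod 29), and since 8⁻¹ ≡ 11 (mod 29), s ≡ 9. Hence t ≡ 21585 + 272521·9 = 2474274 (mod 7903109).
From t ≡ 2474274 (mod 7903109) write t = 2474274 + 7903109s. Substituting into t ≡ 94 (mod 97) gives 7903109s ≡ 96 (mod 97), and since 34⁻¹ ≡ 20 (mod 97), s ≡ 77. Hence t ≡ 2474274 + 7903109·77 = 611013667 (mod 766601573).

611013667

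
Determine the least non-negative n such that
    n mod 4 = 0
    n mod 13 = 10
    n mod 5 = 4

The moduli are pairwise coprime; M = 4·13·5 = 260.
M/4 = 65; 65 ≡ 1 (mod 4), inverse 1.
M/13 = 20; 20 ≡ 7 (mod 13); 7·2 ≡ 1, so inverse 2.
M/5 = 52; 52 ≡ 2 (mod 5); 2·3 ≡ 1, so inverse 3.
n ≡ 0·65·1 + 10·20·2 + 4·52·3 = 1024.
1024 mod 260 = 244.

244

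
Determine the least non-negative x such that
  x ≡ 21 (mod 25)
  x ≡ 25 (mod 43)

From x ≡ 21 (mod 25) write x = 21 + 25t. Substituting into x ≡ 25 (mod 43) gives 25t ≡ 4 (mod 43), and since 25⁻¹ ≡ 31 (mod 43), t ≡ 38. Hence x ≡ 21 + 25·38 = 971 (mod 1075).

971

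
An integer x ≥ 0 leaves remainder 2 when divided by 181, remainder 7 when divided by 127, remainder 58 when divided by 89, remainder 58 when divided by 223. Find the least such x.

The moduli are pairwise coprime; N = 181·127·89·223 = 456222989.
N/181 = 2520569; 2520569 ≡ 144 (mod 181); 144·44 ≡ 1, so inverse 44.
N/127 = 3592307; 3592307 ≡ 112 (mod 127); 112·110 ≡ 1, so inverse 110.
N/89 = 5126101; 5126101 ≡ 57 (mod 89); 57·25 ≡ 1, so inverse 25.
N/223 = 2045843; 2045843 ≡ 41 (mod 223); 41·136 ≡ 1, so inverse 136.
x ≡ 2·2520569·44 + 7·3592307·110 + 58·5126101·25 + 58·2045843·136 = 26558342496.
26558342496 mod 456222989 = 97409134.

97409134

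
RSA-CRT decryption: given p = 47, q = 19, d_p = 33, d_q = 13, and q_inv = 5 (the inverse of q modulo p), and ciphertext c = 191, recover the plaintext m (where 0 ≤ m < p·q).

m₁ = c^(d_p) mod p: c ≡ 3 (mod 47), and 3^33 mod 47 = 17.
m₂ = c^(d_q) mod q: c ≡ 1 (mod 19), and 1^13 mod 19 = 1.
h = q_inv·(m₁ − m₂) mod p = 5·(17 − 1) mod 47 = 33.
m = m₂ + h·q = 1 + 33·19 = 628.

628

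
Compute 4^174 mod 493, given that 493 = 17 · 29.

152

Mod 17: 4 ≡ 4; by Fermat, exponent reduces to 174 mod 16 = 14; 4^14 ≡ 16 (mod 17).
Mod 29: 4 ≡ 4; by Fermat, exponent reduces to 174 mod 28 = 6; 4^6 ≡ 7 (mod 29).
Combine by CRT: x ≡ 16 (mod 17), x ≡ 7 (mod 29) ⇒ x ≡ 152 (mod 493).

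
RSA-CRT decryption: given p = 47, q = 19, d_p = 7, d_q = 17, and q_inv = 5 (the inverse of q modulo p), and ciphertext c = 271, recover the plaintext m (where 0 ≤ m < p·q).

251

m₁ = c^(d_p) mod p: c ≡ 36 (mod 47), and 36^7 mod 47 = 16.
m₂ = c^(d_q) mod q: c ≡ 5 (mod 19), and 5^17 mod 19 = 4.
h = q_inv·(m₁ − m₂) mod p = 5·(16 − 4) mod 47 = 13.
m = m₂ + h·q = 4 + 13·19 = 251.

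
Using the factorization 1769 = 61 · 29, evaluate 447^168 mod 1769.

Mod 61: 447 ≡ 20; by Fermat, exponent reduces to 168 mod 60 = 48; 20^48 ≡ 9 (mod 61).
Mod 29: 447 ≡ 12; since 28 | 168, by Fermat 12^168 ≡ 1 (mod 29).
Combine by CRT: x ≡ 9 (mod 61), x ≡ 1 (mod 29) ⇒ x ≡ 436 (mod 1769).

436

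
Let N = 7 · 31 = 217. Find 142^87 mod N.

8

Mod 7: 142 ≡ 2; by Fermat, exponent reduces to 87 mod 6 = 3; 2^3 ≡ 1 (mod 7).
Mod 31: 142 ≡ 18; by Fermat, exponent reduces to 87 mod 30 = 27; 18^27 ≡ 8 (mod 31).
Combine by CRT: x ≡ 1 (mod 7), x ≡ 8 (mod 31) ⇒ x ≡ 8 (mod 217).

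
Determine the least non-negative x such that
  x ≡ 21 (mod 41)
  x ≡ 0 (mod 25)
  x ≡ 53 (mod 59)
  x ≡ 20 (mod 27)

From x ≡ 21 (mod 41) write x = 21 + 41t. Substituting into x ≡ 0 (mod 25) gives 41t ≡ 4 (mod 25), and since 16⁻¹ ≡ 11 (mod 25), t ≡ 19. Hence x ≡ 21 + 41·19 = 800 (mod 1025).
From x ≡ 800 (mod 1025) write x = 800 + 1025t. Substituting into x ≡ 53 (mod 59) gives 1025t ≡ 20 (mod 59), and since 22⁻¹ ≡ 51 (mod 59), t ≡ 17. Hence x ≡ 800 + 1025·17 = 18225 (mod 60475).
From x ≡ 18225 (mod 60475) write x = 18225 + 60475t. Substituting into x ≡ 20 (mod 27) gives 60475t ≡ 20 (mod 27), and since 22⁻¹ ≡ 16 (mod 27), t ≡ 23. Hence x ≡ 18225 + 60475·23 = 1409150 (mod 1632825).

1409150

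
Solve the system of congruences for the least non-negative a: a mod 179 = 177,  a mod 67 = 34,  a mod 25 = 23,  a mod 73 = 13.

From a ≡ 177 (mod 179) write a = 177 + 179t. Substituting into a ≡ 34 (mod 67) gives 179t ≡ 58 (mod 67), and since 45⁻¹ ≡ 3 (mod 67), t ≡ 40. Hence a ≡ 177 + 179·40 = 7337 (mod 11993).
From a ≡ 7337 (mod 11993) write a = 7337 + 11993t. Substituting into a ≡ 23 (mod 25) gives 11993t ≡ 11 (mod 25), and since 18⁻¹ ≡ 7 (mod 25), t ≡ 2. Hence a ≡ 7337 + 11993·2 = 31323 (mod 299825).
From a ≡ 31323 (mod 299825) write a = 31323 + 299825t. Substituting into a ≡ 13 (mod 73) gives 299825t ≡ 7 (mod 73), and since 14⁻¹ ≡ 47 (mod 73), t ≡ 37. Hence a ≡ 31323 + 299825·37 = 11124848 (mod 21887225).

11124848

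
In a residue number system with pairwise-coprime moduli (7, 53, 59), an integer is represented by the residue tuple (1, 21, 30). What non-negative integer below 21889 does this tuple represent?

The moduli are pairwise coprime; N = 7·53·59 = 21889.
N/7 = 3127; 3127 ≡ 5 (mod 7); 5·3 ≡ 1, so inverse 3.
N/53 = 413; 413 ≡ 42 (mod 53); 42·24 ≡ 1, so inverse 24.
N/59 = 371; 371 ≡ 17 (mod 59); 17·7 ≡ 1, so inverse 7.
x ≡ 1·3127·3 + 21·413·24 + 30·371·7 = 295443.
295443 mod 21889 = 10886.

10886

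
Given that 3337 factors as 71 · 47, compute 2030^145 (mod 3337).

Mod 71: 2030 ≡ 42; by Fermat, exponent reduces to 145 mod 70 = 5; 42^5 ≡ 41 (mod 71).
Mod 47: 2030 ≡ 9; by Fermat, exponent reduces to 145 mod 46 = 7; 9^7 ≡ 14 (mod 47).
Combine by CRT: x ≡ 41 (mod 71), x ≡ 14 (mod 47) ⇒ x ≡ 2881 (mod 3337).

2881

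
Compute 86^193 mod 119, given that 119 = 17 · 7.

Mod 17: 86 ≡ 1; by Fermat, exponent reduces to 193 mod 16 = 1; 1^1 ≡ 1 (mod 17).
Mod 7: 86 ≡ 2; by Fermat, exponent reduces to 193 mod 6 = 1; 2^1 ≡ 2 (mod 7).
Combine by CRT: x ≡ 1 (mod 17), x ≡ 2 (mod 7) ⇒ x ≡ 86 (mod 119).

86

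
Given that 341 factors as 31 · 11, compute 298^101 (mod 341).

320

Mod 31: 298 ≡ 19; by Fermat, exponent reduces to 101 mod 30 = 11; 19^11 ≡ 10 (mod 31).
Mod 11: 298 ≡ 1; by Fermat, exponent reduces to 101 mod 10 = 1; 1^1 ≡ 1 (mod 11).
Combine by CRT: x ≡ 10 (mod 31), x ≡ 1 (mod 11) ⇒ x ≡ 320 (mod 341).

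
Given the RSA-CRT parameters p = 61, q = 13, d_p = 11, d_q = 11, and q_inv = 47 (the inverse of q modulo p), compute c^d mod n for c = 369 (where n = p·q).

m₁ = c^(d_p) mod p: c ≡ 3 (mod 61), and 3^11 mod 61 = 3.
m₂ = c^(d_q) mod q: c ≡ 5 (mod 13), and 5^11 mod 13 = 8.
h = q_inv·(m₁ − m₂) mod p = 47·(3 − 8) mod 61 = 9.
m = m₂ + h·q = 8 + 9·13 = 125.

125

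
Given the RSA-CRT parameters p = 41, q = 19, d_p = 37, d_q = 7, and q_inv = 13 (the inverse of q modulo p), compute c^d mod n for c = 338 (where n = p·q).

m₁ = c^(d_p) mod p: c ≡ 10 (mod 41), and 10^37 mod 41 = 18.
m₂ = c^(d_q) mod q: c ≡ 15 (mod 19), and 15^7 mod 19 = 13.
h = q_inv·(m₁ − m₂) mod p = 13·(18 − 13) mod 41 = 24.
m = m₂ + h·q = 13 + 24·19 = 469.

469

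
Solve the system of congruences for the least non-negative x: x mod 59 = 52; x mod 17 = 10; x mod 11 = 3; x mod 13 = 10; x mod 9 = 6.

380130

The moduli are pairwise coprime; N = 59·17·11·13·9 = 1290861.
N/59 = 21879; 21879 ≡ 49 (mod 59); 49·53 ≡ 1, so inverse 53.
N/17 = 75933; 75933 ≡ 11 (mod 17); 11·14 ≡ 1, so inverse 14.
N/11 = 117351; 117351 ≡ 3 (mod 11); 3·4 ≡ 1, so inverse 4.
N/13 = 99297; 99297 ≡ 3 (mod 13); 3·9 ≡ 1, so inverse 9.
N/9 = 143429; 143429 ≡ 5 (mod 9); 5·2 ≡ 1, so inverse 2.
x ≡ 52·21879·53 + 10·75933·14 + 3·117351·4 + 10·99297·9 + 6·143429·2 = 82995234.
82995234 mod 1290861 = 380130.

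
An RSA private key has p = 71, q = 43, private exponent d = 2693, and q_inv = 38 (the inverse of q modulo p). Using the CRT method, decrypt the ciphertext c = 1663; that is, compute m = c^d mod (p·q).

321

d_p = d mod (p−1) = 2693 mod 70 = 33; d_q = d mod (q−1) = 5.
m₁ = c^(d_p) mod p: c ≡ 30 (mod 71), and 30^33 mod 71 = 37.
m₂ = c^(d_q) mod q: c ≡ 29 (mod 43), and 29^5 mod 43 = 20.
h = q_inv·(m₁ − m₂) mod p = 38·(37 − 20) mod 71 = 7.
m = m₂ + h·q = 20 + 7·43 = 321.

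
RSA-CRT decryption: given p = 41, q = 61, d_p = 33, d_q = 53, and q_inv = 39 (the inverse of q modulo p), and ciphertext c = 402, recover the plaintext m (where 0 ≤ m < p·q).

676

m₁ = c^(d_p) mod p: c ≡ 33 (mod 41), and 33^33 mod 41 = 20.
m₂ = c^(d_q) mod q: c ≡ 36 (mod 61), and 36^53 mod 61 = 5.
h = q_inv·(m₁ − m₂) mod p = 39·(20 − 5) mod 41 = 11.
m = m₂ + h·q = 5 + 11·61 = 676.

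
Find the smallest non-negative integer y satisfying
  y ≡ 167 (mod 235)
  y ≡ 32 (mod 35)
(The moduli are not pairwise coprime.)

872

Combine the congruences pairwise.
gcd(235, 35) = 5 and 5 | (32 − 167), so the pair is consistent; merging gives y ≡ 872 (mod 1645), where 1645 = lcm(235, 35).
The solution is unique modulo lcm(235, 35) = 1645.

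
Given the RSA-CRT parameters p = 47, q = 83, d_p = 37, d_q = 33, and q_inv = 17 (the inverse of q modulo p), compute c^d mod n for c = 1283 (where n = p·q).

1704

m₁ = c^(d_p) mod p: c ≡ 14 (mod 47), and 14^37 mod 47 = 12.
m₂ = c^(d_q) mod q: c ≡ 38 (mod 83), and 38^33 mod 83 = 44.
h = q_inv·(m₁ − m₂) mod p = 17·(12 − 44) mod 47 = 20.
m = m₂ + h·q = 44 + 20·83 = 1704.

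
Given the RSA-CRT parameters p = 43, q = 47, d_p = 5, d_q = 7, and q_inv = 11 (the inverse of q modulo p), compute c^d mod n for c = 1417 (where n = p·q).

m₁ = c^(d_p) mod p: c ≡ 41 (mod 43), and 41^5 mod 43 = 11.
m₂ = c^(d_q) mod q: c ≡ 7 (mod 47), and 7^7 mod 47 = 9.
h = q_inv·(m₁ − m₂) mod p = 11·(11 − 9) mod 43 = 22.
m = m₂ + h·q = 9 + 22·47 = 1043.

1043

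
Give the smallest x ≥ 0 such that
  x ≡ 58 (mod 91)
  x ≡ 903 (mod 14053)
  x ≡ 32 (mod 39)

gcd(91, 14053) = 13 and 13 | (903 − 58), so the pair is consistent; merging gives x ≡ 57115 (mod 98371), where 98371 = lcm(91, 14053).
gcd(98371, 39) = 13 and 13 | (32 − 57115), so the pair is consistent; merging gives x ≡ 155486 (mod 295113), where 295113 = lcm(98371, 39).
The solution is unique modulo lcm(91, 14053, 39) = 295113.

155486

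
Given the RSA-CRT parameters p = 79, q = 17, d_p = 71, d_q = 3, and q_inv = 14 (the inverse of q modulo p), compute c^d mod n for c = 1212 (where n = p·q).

567

m₁ = c^(d_p) mod p: c ≡ 27 (mod 79), and 27^71 mod 79 = 14.
m₂ = c^(d_q) mod q: c ≡ 5 (mod 17), and 5^3 mod 17 = 6.
h = q_inv·(m₁ − m₂) mod p = 14·(14 − 6) mod 79 = 33.
m = m₂ + h·q = 6 + 33·17 = 567.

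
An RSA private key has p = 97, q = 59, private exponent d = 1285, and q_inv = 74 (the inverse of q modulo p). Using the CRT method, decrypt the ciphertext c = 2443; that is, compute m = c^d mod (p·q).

5537

d_p = d mod (p−1) = 1285 mod 96 = 37; d_q = d mod (q−1) = 9.
m₁ = c^(d_p) mod p: c ≡ 18 (mod 97), and 18^37 mod 97 = 8.
m₂ = c^(d_q) mod q: c ≡ 24 (mod 59), and 24^9 mod 59 = 50.
h = q_inv·(m₁ − m₂) mod p = 74·(8 − 50) mod 97 = 93.
m = m₂ + h·q = 50 + 93·59 = 5537.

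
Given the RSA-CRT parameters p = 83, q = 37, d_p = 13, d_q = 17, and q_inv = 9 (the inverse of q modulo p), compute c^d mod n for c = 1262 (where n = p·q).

916

m₁ = c^(d_p) mod p: c ≡ 17 (mod 83), and 17^13 mod 83 = 3.
m₂ = c^(d_q) mod q: c ≡ 4 (mod 37), and 4^17 mod 37 = 28.
h = q_inv·(m₁ − m₂) mod p = 9·(3 − 28) mod 83 = 24.
m = m₂ + h·q = 28 + 24·37 = 916.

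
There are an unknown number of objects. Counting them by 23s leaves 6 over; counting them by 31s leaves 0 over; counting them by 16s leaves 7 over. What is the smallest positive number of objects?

From N ≡ 6 (mod 23) write N = 6 + 23t. Substituting into N ≡ 0 (mod 31) gives 23t ≡ 25 (mod 31), and since 23⁻¹ ≡ 27 (mod 31), t ≡ 24. Hence N ≡ 6 + 23·24 = 558 (mod 713).
From N ≡ 558 (mod 713) write N = 558 + 713t. Substituting into N ≡ 7 (mod 16) gives 713t ≡ 9 (mod 16), and since 9⁻¹ ≡ 9 (mod 16), t ≡ 1. Hence N ≡ 558 + 713·1 = 1271 (mod 11408).

1271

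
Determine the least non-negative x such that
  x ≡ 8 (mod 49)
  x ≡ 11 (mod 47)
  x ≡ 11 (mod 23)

51899

From x ≡ 8 (mod 49) write x = 8 + 49t. Substituting into x ≡ 11 (mod 47) gives 49t ≡ 3 (mod 47), and since 2⁻¹ ≡ 24 (mod 47), t ≡ 25. Hence x ≡ 8 + 49·25 = 1233 (mod 2303).
From x ≡ 1233 (mod 2303) write x = 1233 + 2303t. Substituting into x ≡ 11 (mod 23) gives 2303t ≡ 20 (mod 23), and since 3⁻¹ ≡ 8 (mod 23), t ≡ 22. Hence x ≡ 1233 + 2303·22 = 51899 (mod 52969).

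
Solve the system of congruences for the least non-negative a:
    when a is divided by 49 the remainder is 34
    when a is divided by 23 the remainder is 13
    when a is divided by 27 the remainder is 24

19977

The moduli are pairwise coprime; N = 49·23·27 = 30429.
N/49 = 621; 621 ≡ 33 (mod 49); 33·3 ≡ 1, so inverse 3.
N/23 = 1323; 1323 ≡ 12 (mod 23); 12·2 ≡ 1, so inverse 2.
N/27 = 1127; 1127 ≡ 20 (mod 27); 20·23 ≡ 1, so inverse 23.
a ≡ 34·621·3 + 13·1323·2 + 24·1127·23 = 719844.
719844 mod 30429 = 19977.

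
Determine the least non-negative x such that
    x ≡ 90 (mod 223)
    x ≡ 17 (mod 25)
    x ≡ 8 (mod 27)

83492

From x ≡ 90 (mod 223) write x = 90 + 223t. Substituting into x ≡ 17 (mod 25) gives 223t ≡ 2 (mod 25), and since 23⁻¹ ≡ 12 (mod 25), t ≡ 24. Hence x ≡ 90 + 223·24 = 5442 (mod 5575).
From x ≡ 5442 (mod 5575) write x = 5442 + 5575t. Substituting into x ≡ 8 (mod 27) gives 5575t ≡ 20 (mod 27), and since 13⁻¹ ≡ 25 (mod 27), t ≡ 14. Hence x ≡ 5442 + 5575·14 = 83492 (mod 150525).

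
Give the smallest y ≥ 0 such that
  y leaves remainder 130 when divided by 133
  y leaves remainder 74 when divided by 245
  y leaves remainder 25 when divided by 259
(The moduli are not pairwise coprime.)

114244

gcd(133, 245) = 7 and 7 | (74 − 130), so the pair is consistent; merging gives y ≡ 2524 (mod 4655), where 4655 = lcm(133, 245).
gcd(4655, 259) = 7 and 7 | (25 − 2524), so the pair is consistent; merging gives y ≡ 114244 (mod 172235), where 172235 = lcm(4655, 259).
The solution is unique modulo lcm(133, 245, 259) = 172235.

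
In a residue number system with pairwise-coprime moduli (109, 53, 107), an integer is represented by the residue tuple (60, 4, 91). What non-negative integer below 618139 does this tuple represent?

427449

The moduli are pairwise coprime; N = 109·53·107 = 618139.
N/109 = 5671; 5671 ≡ 3 (mod 109); 3·73 ≡ 1, so inverse 73.
N/53 = 11663; 11663 ≡ 3 (mod 53); 3·18 ≡ 1, so inverse 18.
N/107 = 5777; 5777 ≡ 106 (mod 107); 106·106 ≡ 1, so inverse 106.
x ≡ 60·5671·73 + 4·11663·18 + 91·5777·106 = 81403658.
81403658 mod 618139 = 427449.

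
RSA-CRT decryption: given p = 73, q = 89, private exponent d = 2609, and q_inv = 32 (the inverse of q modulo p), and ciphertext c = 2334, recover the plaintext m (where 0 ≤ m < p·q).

2153

d_p = d mod (p−1) = 2609 mod 72 = 17; d_q = d mod (q−1) = 57.
m₁ = c^(d_p) mod p: c ≡ 71 (mod 73), and 71^17 mod 73 = 36.
m₂ = c^(d_q) mod q: c ≡ 20 (mod 89), and 20^57 mod 89 = 17.
h = q_inv·(m₁ − m₂) mod p = 32·(36 − 17) mod 73 = 24.
m = m₂ + h·q = 17 + 24·89 = 2153.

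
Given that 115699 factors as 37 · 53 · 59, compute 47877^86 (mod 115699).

5329

Mod 37: 47877 ≡ 36; by Fermat, exponent reduces to 86 mod 36 = 14; 36^14 ≡ 1 (mod 37).
Mod 53: 47877 ≡ 18; by Fermat, exponent reduces to 86 mod 52 = 34; 18^34 ≡ 29 (mod 53).
Mod 59: 47877 ≡ 28; by Fermat, exponent reduces to 86 mod 58 = 28; 28^28 ≡ 19 (mod 59).
Combine by CRT: x ≡ 1 (mod 37), x ≡ 29 (mod 53), x ≡ 19 (mod 59) ⇒ x ≡ 5329 (mod 115699).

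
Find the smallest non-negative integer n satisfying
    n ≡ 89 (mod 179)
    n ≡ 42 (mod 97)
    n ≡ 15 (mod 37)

178910

Combine the congruences pairwise.
From n ≡ 89 (mod 179) write n = 89 + 179t. Substituting into n ≡ 42 (mod 97) gives 179t ≡ 50 (mod 97), and since 82⁻¹ ≡ 84 (mod 97), t ≡ 29. Hence n ≡ 89 + 179·29 = 5280 (mod 17363).
From n ≡ 5280 (mod 17363) write n = 5280 + 17363t. Substituting into n ≡ 15 (mod 37) gives 17363t ≡ 26 (mod 37), and since 10⁻¹ ≡ 26 (mod 37), t ≡ 10. Hence n ≡ 5280 + 17363·10 = 178910 (mod 642431).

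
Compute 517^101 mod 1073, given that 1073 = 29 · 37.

1035

Mod 29: 517 ≡ 24; by Fermat, exponent reduces to 101 mod 28 = 17; 24^17 ≡ 20 (mod 29).
Mod 37: 517 ≡ 36; by Fermat, exponent reduces to 101 mod 36 = 29; 36^29 ≡ 36 (mod 37).
Combine by CRT: x ≡ 20 (mod 29), x ≡ 36 (mod 37) ⇒ x ≡ 1035 (mod 1073).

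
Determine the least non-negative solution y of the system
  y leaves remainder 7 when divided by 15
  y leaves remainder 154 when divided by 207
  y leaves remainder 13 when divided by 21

4087

Combine the congruences pairwise.
gcd(15, 207) = 3 and 3 | (154 − 7), so the pair is consistent; merging gives y ≡ 982 (mod 1035), where 1035 = lcm(15, 207).
gcd(1035, 21) = 3 and 3 | (13 − 982), so the pair is consistent; merging gives y ≡ 4087 (mod 7245), where 7245 = lcm(1035, 21).
The solution is unique modulo lcm(15, 207, 21) = 7245.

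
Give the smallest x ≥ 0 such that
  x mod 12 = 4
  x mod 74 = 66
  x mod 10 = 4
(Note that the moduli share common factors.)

1324

Combine the congruences pairwise.
gcd(12, 74) = 2 and 2 | (66 − 4), so the pair is consistent; merging gives x ≡ 436 (mod 444), where 444 = lcm(12, 74).
gcd(444, 10) = 2 and 2 | (4 − 436), so the pair is consistent; merging gives x ≡ 1324 (mod 2220), where 2220 = lcm(444, 10).
The solution is unique modulo lcm(12, 74, 10) = 2220.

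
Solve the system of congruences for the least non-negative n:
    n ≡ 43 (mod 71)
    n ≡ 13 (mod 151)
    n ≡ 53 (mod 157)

The moduli are pairwise coprime; M = 71·151·157 = 1683197.
M/71 = 23707; 23707 ≡ 64 (mod 71); 64·10 ≡ 1, so inverse 10.
M/151 = 11147; 11147 ≡ 124 (mod 151); 124·123 ≡ 1, so inverse 123.
M/157 = 10721; 10721 ≡ 45 (mod 157); 45·7 ≡ 1, so inverse 7.
n ≡ 43·23707·10 + 13·11147·123 + 53·10721·7 = 31995554.
31995554 mod 1683197 = 14811.

14811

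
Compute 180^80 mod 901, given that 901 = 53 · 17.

Mod 53: 180 ≡ 21; by Fermat, exponent reduces to 80 mod 52 = 28; 21^28 ≡ 36 (mod 53).
Mod 17: 180 ≡ 10; since 16 | 80, by Fermat 10^80 ≡ 1 (mod 17).
Combine by CRT: x ≡ 36 (mod 53), x ≡ 1 (mod 17) ⇒ x ≡ 460 (mod 901).

460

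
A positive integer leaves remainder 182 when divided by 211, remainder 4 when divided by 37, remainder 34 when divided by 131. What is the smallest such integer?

147671

The moduli are pairwise coprime; N = 211·37·131 = 1022717.
N/211 = 4847; 4847 ≡ 205 (mod 211); 205·35 ≡ 1, so inverse 35.
N/37 = 27641; 27641 ≡ 2 (mod 37); 2·19 ≡ 1, so inverse 19.
N/131 = 7807; 7807 ≡ 78 (mod 131); 78·42 ≡ 1, so inverse 42.
a ≡ 182·4847·35 + 4·27641·19 + 34·7807·42 = 44124502.
44124502 mod 1022717 = 147671.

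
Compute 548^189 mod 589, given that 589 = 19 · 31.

77

Mod 19: 548 ≡ 16; by Fermat, exponent reduces to 189 mod 18 = 9; 16^9 ≡ 1 (mod 19).
Mod 31: 548 ≡ 21; by Fermat, exponent reduces to 189 mod 30 = 9; 21^9 ≡ 15 (mod 31).
Combine by CRT: x ≡ 1 (mod 19), x ≡ 15 (mod 31) ⇒ x ≡ 77 (mod 589).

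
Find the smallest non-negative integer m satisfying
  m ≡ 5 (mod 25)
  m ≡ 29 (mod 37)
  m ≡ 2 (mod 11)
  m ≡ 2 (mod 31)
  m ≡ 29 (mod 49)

From m ≡ 5 (mod 25) write m = 5 + 25t. Substituting into m ≡ 29 (mod 37) gives 25t ≡ 24 (mod 37), and since 25⁻¹ ≡ 3 (mod 37), t ≡ 35. Hence m ≡ 5 + 25·35 = 880 (mod 925).
From m ≡ 880 (mod 925) write m = 880 + 925t. Substituting into m ≡ 2 (mod 11) gives 925t ≡ 2 (mod 11), and since 1⁻¹ ≡ 1 (mod 11), t ≡ 2. Hence m ≡ 880 + 925·2 = 2730 (mod 10175).
From m ≡ 2730 (mod 10175) write m = 2730 + 10175t. Substituting into m ≡ 2 (mod 31) gives 10175t ≡ 0 (mod 31), and since 7⁻¹ ≡ 9 (mod 31), t ≡ 0. Hence m ≡ 2730 + 10175·0 = 2730 (mod 315425).
From m ≡ 2730 (mod 315425) write m = 2730 + 315425t. Substituting into m ≡ 29 (mod 49) gives 315425t ≡ 43 (mod 49), and since 12⁻¹ ≡ 45 (mod 49), t ≡ 24. Hence m ≡ 2730 + 315425·24 = 7572930 (mod 15455825).

7572930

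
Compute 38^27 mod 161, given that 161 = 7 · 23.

Mod 7: 38 ≡ 3; by Fermat, exponent reduces to 27 mod 6 = 3; 3^3 ≡ 6 (mod 7).
Mod 23: 38 ≡ 15; by Fermat, exponent reduces to 27 mod 22 = 5; 15^5 ≡ 7 (mod 23).
Combine by CRT: x ≡ 6 (mod 7), x ≡ 7 (mod 23) ⇒ x ≡ 76 (mod 161).

76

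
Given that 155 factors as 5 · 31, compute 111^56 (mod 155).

Mod 5: 111 ≡ 1; since 4 | 56, by Fermat 1^56 ≡ 1 (mod 5).
Mod 31: 111 ≡ 18; by Fermat, exponent reduces to 56 mod 30 = 26; 18^26 ≡ 28 (mod 31).
Combine by CRT: x ≡ 1 (mod 5), x ≡ 28 (mod 31) ⇒ x ≡ 121 (mod 155).

121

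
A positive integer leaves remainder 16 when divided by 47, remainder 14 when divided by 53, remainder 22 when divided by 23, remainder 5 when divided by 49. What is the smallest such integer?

Combine the congruences pairwise.
From m ≡ 16 (mod 47) write m = 16 + 47t. Substituting into m ≡ 14 (mod 53) gives 47t ≡ 51 (mod 53), and since 47⁻¹ ≡ 44 (mod 53), t ≡ 18. Hence m ≡ 16 + 47·18 = 862 (mod 2491).
From m ≡ 862 (mod 2491) write m = 862 + 2491t. Substituting into m ≡ 22 (mod 23) gives 2491t ≡ 11 (mod 23), and since 7⁻¹ ≡ 10 (mod 23), t ≡ 18. Hence m ≡ 862 + 2491·18 = 45700 (mod 57293).
From m ≡ 45700 (mod 57293) write m = 45700 + 57293t. Substituting into m ≡ 5 (mod 49) gives 57293t ≡ 22 (mod 49), and since 12⁻¹ ≡ 45 (mod 49), t ≡ 10. Hence m ≡ 45700 + 57293·10 = 618630 (mod 2807357).

618630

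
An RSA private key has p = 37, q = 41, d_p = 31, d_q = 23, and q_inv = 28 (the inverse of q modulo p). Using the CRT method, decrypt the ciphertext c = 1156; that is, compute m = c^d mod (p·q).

1455

m₁ = c^(d_p) mod p: c ≡ 9 (mod 37), and 9^31 mod 37 = 12.
m₂ = c^(d_q) mod q: c ≡ 8 (mod 41), and 8^23 mod 41 = 20.
h = q_inv·(m₁ − m₂) mod p = 28·(12 − 20) mod 37 = 35.
m = m₂ + h·q = 20 + 35·41 = 1455.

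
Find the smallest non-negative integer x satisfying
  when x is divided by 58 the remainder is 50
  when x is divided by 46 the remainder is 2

1152

Combine the congruences pairwise.
gcd(58, 46) = 2 and 2 | (2 − 50), so the pair is consistent; merging gives x ≡ 1152 (mod 1334), where 1334 = lcm(58, 46).
The solution is unique modulo lcm(58, 46) = 1334.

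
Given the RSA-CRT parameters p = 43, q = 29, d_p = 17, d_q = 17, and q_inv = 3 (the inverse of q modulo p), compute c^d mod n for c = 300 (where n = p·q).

m₁ = c^(d_p) mod p: c ≡ 42 (mod 43), and 42^17 mod 43 = 42.
m₂ = c^(d_q) mod q: c ≡ 10 (mod 29), and 10^17 mod 29 = 15.
h = q_inv·(m₁ − m₂) mod p = 3·(42 − 15) mod 43 = 38.
m = m₂ + h·q = 15 + 38·29 = 1117.

1117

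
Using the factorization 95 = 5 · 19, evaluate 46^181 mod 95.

46

Mod 5: 46 ≡ 1; by Fermat, exponent reduces to 181 mod 4 = 1; 1^1 ≡ 1 (mod 5).
Mod 19: 46 ≡ 8; by Fermat, exponent reduces to 181 mod 18 = 1; 8^1 ≡ 8 (mod 19).
Combine by CRT: x ≡ 1 (mod 5), x ≡ 8 (mod 19) ⇒ x ≡ 46 (mod 95).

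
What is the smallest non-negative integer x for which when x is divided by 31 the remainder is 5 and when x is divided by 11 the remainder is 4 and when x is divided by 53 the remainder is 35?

From x ≡ 5 (mod 31) write x = 5 + 31t. Substituting into x ≡ 4 (mod 11) gives 31t ≡ 10 (mod 11), and since 9⁻¹ ≡ 5 (mod 11), t ≡ 6. Hence x ≡ 5 + 31·6 = 191 (mod 341).
From x ≡ 191 (mod 341) write x = 191 + 341t. Substituting into x ≡ 35 (mod 53) gives 341t ≡ 3 (mod 53), and since 23⁻¹ ≡ 30 (mod 53), t ≡ 37. Hence x ≡ 191 + 341·37 = 12808 (mod 18073).

12808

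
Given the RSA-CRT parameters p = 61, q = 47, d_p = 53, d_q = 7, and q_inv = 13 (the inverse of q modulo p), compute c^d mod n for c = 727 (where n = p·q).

m₁ = c^(d_p) mod p: c ≡ 56 (mod 61), and 56^53 mod 61 = 42.
m₂ = c^(d_q) mod q: c ≡ 22 (mod 47), and 22^7 mod 47 = 20.
h = q_inv·(m₁ − m₂) mod p = 13·(42 − 20) mod 61 = 42.
m = m₂ + h·q = 20 + 42·47 = 1994.

1994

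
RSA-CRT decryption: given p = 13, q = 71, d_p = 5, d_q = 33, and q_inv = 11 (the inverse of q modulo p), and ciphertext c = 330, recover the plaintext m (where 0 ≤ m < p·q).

421

m₁ = c^(d_p) mod p: c ≡ 5 (mod 13), and 5^5 mod 13 = 5.
m₂ = c^(d_q) mod q: c ≡ 46 (mod 71), and 46^33 mod 71 = 66.
h = q_inv·(m₁ − m₂) mod p = 11·(5 − 66) mod 13 = 5.
m = m₂ + h·q = 66 + 5·71 = 421.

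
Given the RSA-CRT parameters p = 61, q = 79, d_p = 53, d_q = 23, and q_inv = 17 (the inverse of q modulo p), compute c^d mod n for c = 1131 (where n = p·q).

2127

m₁ = c^(d_p) mod p: c ≡ 33 (mod 61), and 33^53 mod 61 = 53.
m₂ = c^(d_q) mod q: c ≡ 25 (mod 79), and 25^23 mod 79 = 73.
h = q_inv·(m₁ − m₂) mod p = 17·(53 − 73) mod 61 = 26.
m = m₂ + h·q = 73 + 26·79 = 2127.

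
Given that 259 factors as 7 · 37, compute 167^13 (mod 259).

Mod 7: 167 ≡ 6; by Fermat, exponent reduces to 13 mod 6 = 1; 6^1 ≡ 6 (mod 7).
Mod 37: 167 ≡ 19; 19^13 ≡ 5 (mod 37).
Combine by CRT: x ≡ 6 (mod 7), x ≡ 5 (mod 37) ⇒ x ≡ 153 (mod 259).

153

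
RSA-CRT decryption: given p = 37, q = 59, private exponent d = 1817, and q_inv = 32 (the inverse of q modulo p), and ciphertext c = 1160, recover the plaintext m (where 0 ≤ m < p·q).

d_p = d mod (p−1) = 1817 mod 36 = 17; d_q = d mod (q−1) = 19.
m₁ = c^(d_p) mod p: c ≡ 13 (mod 37), and 13^17 mod 37 = 17.
m₂ = c^(d_q) mod q: c ≡ 39 (mod 59), and 39^19 mod 59 = 10.
h = q_inv·(m₁ − m₂) mod p = 32·(17 − 10) mod 37 = 2.
m = m₂ + h·q = 10 + 2·59 = 128.

128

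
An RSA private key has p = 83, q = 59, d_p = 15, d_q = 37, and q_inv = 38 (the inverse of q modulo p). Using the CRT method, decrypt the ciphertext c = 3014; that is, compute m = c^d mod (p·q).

812

m₁ = c^(d_p) mod p: c ≡ 26 (mod 83), and 26^15 mod 83 = 65.
m₂ = c^(d_q) mod q: c ≡ 5 (mod 59), and 5^37 mod 59 = 45.
h = q_inv·(m₁ − m₂) mod p = 38·(65 − 45) mod 83 = 13.
m = m₂ + h·q = 45 + 13·59 = 812.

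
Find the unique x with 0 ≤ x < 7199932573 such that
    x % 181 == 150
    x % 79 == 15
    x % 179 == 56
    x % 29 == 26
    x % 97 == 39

Combine the congruences pairwise.
From x ≡ 150 (mod 181) write x = 150 + 181t. Substituting into x ≡ 15 (mod 79) gives 181t ≡ 23 (mod 79), and since 23⁻¹ ≡ 55 (mod 79), t ≡ 1. Hence x ≡ 150 + 181·1 = 331 (mod 14299).
From x ≡ 331 (mod 14299) write x = 331 + 14299t. Substituting into x ≡ 56 (mod 179) gives 14299t ≡ 83 (mod 179), and since 158⁻¹ ≡ 17 (mod 179), t ≡ 158. Hence x ≡ 331 + 14299·158 = 2259573 (mod 2559521).
From x ≡ 2259573 (mod 2559521) write x = 2259573 + 2559521t. Substituting into x ≡ 26 (mod 29) gives 2559521t ≡ 17 (mod 29), and since 10⁻¹ ≡ 3 (mod 29), t ≡ 22. Hence x ≡ 2259573 + 2559521·22 = 58569035 (mod 74226109).
From x ≡ 58569035 (mod 74226109) write x = 58569035 + 74226109t. Substituting into x ≡ 39 (mod 97) gives 74226109t ≡ 89 (mod 97), and since 60⁻¹ ≡ 76 (mod 97), t ≡ 71. Hence x ≡ 58569035 + 74226109·71 = 5328622774 (mod 7199932573).

5328622774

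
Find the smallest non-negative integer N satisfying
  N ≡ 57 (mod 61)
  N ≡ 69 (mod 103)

5425

From N ≡ 57 (mod 61) write N = 57 + 61t. Substituting into N ≡ 69 (mod 103) gives 61t ≡ 12 (mod 103), and since 61⁻¹ ≡ 76 (mod 103), t ≡ 88. Hence N ≡ 57 + 61·88 = 5425 (mod 6283).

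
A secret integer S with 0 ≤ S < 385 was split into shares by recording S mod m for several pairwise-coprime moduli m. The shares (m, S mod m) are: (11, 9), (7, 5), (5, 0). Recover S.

The moduli are pairwise coprime; N = 11·7·5 = 385.
N/11 = 35; 35 ≡ 2 (mod 11); 2·6 ≡ 1, so inverse 6.
N/7 = 55; 55 ≡ 6 (mod 7); 6·6 ≡ 1, so inverse 6.
N/5 = 77; 77 ≡ 2 (mod 5); 2·3 ≡ 1, so inverse 3.
S ≡ 9·35·6 + 5·55·6 + 0·77·3 = 3540.
3540 mod 385 = 75.

75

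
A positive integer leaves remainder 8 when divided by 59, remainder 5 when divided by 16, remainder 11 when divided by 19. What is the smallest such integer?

The moduli are pairwise coprime; N = 59·16·19 = 17936.
N/59 = 304; 304 ≡ 9 (mod 59); 9·46 ≡ 1, so inverse 46.
N/16 = 1121; 1121 ≡ 1 (mod 16), inverse 1.
N/19 = 944; 944 ≡ 13 (mod 19); 13·3 ≡ 1, so inverse 3.
t ≡ 8·304·46 + 5·1121·1 + 11·944·3 = 148629.
148629 mod 17936 = 5141.

5141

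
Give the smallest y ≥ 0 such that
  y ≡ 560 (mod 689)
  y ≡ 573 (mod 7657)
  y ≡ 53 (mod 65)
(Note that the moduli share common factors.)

Combine the congruences pairwise.
gcd(689, 7657) = 13 and 13 | (573 − 560), so the pair is consistent; merging gives y ≡ 337481 (mod 405821), where 405821 = lcm(689, 7657).
gcd(405821, 65) = 13 and 13 | (53 − 337481), so the pair is consistent; merging gives y ≡ 1149123 (mod 2029105), where 2029105 = lcm(405821, 65).
The solution is unique modulo lcm(689, 7657, 65) = 2029105.

1149123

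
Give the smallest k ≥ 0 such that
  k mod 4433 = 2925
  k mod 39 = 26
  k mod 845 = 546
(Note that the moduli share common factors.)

366431

Combine the congruences pairwise.
gcd(4433, 39) = 13 and 13 | (26 − 2925), so the pair is consistent; merging gives k ≡ 7358 (mod 13299), where 13299 = lcm(4433, 39).
gcd(13299, 845) = 13 and 13 | (546 − 7358), so the pair is consistent; merging gives k ≡ 366431 (mod 864435), where 864435 = lcm(13299, 845).
The solution is unique modulo lcm(4433, 39, 845) = 864435.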